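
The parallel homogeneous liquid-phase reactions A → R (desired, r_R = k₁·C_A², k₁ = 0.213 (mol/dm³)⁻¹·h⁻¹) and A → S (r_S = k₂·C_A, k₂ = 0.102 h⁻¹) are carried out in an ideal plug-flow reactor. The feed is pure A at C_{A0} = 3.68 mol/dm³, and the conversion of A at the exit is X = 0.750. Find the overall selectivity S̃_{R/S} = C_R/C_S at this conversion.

C_A = C_{A0}(1−X) = 0.9200 mol/dm³.
Along a PFR/batch, dC_S/dC_A = −r_S/(r_R+r_S) = −k₂/(k₂+k₁·C_A).
Integrating from C_{A0} to C_A: C_S = (0.102/0.213)·ln[(0.102+0.213·3.68)/(0.102+0.213·0.920)] = 0.4789·ln(0.8858/0.2980) = 0.5218 mol/dm³.
Then C_R = (C_{A0}−C_A) − C_S = 2.760 − 0.5218 = 2.238 mol/dm³.
S̃_{R/S} = C_R/C_S = 2.238/0.5218 = 4.29.

4.29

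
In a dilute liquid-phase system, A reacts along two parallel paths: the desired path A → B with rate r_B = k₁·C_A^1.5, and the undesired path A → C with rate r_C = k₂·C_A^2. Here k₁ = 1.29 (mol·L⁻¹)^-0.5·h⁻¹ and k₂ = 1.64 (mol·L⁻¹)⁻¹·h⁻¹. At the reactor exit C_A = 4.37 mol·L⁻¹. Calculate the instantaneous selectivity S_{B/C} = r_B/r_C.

0.376

S_{B/C} = r_B/r_C = (k₁·C_A^1.5)/(k₂·C_A^2) = (k₁/k₂)·C_A^-0.5.
= (1.29×4.370^1.5) / (1.64×4.370^2) = 11.78/31.32 = 0.376.
The undesired path is higher order in A, so low C_A (CSTR or dilute feed) favours B.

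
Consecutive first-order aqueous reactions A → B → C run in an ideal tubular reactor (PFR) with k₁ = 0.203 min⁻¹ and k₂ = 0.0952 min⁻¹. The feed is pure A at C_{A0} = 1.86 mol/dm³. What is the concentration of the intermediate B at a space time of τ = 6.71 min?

The intermediate concentration in a first-order A→B→C sequence is C_B = k₁C_{A0}(e^(−k₁τ) − e^(−k₂τ))/(k₂−k₁).
e^(−k₁τ) = e^(−0.203×6.71) = e^(−1.362) = 0.2561; e^(−k₂τ) = e^(−0.6388) = 0.5279.
C_B = 0.203×1.86/(0.0952−0.203) × (0.2561−0.5279) = (-3.503)×(-0.2718) = 0.9521 mol/dm³.

0.952 mol/dm³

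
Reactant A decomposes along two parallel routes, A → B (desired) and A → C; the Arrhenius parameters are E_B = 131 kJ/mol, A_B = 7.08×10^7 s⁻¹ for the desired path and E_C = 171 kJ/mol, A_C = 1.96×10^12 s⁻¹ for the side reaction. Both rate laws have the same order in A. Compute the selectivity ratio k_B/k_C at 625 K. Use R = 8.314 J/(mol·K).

0.0796

Since both paths have the same order in A, the concentration cancels and S_{B/C} = k_B/k_C = (A_B/A_C)·exp[(E_C−E_B)/(RT)].
(E_C−E_B)/(RT) = (171−131)×10³/(8.314×625) = 40000/5196 = 7.698.
k_B/k_C = (7.08×10^7/1.96×10^12)·exp(7.698) = 3.612×10^-5 × 2204 = 0.0796.
Since E_B < E_C, lowering the temperature improves selectivity toward B.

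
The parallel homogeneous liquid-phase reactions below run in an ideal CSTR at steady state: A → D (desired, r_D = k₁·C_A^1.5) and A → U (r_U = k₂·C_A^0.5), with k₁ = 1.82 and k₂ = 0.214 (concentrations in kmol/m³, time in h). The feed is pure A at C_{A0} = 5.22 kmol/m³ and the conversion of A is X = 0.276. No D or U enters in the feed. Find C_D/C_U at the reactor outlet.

Exit C_A = C_{A0}(1−X) = 5.22×0.724 = 3.779 kmol/m³.
A CSTR operates uniformly at the exit composition, giving r_D = 13.37 and r_U = 0.4160 (each k·C_A^n at C_A = 3.779).
Overall selectivity = C_D/C_U = r_Dτ/(r_Uτ) = r_D/r_U = 32.1.

32.1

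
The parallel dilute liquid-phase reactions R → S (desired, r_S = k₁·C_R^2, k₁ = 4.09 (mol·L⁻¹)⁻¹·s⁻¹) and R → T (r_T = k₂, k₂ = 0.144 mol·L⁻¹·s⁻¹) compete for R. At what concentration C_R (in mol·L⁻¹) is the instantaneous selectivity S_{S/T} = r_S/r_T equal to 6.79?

S_{S/T} = (k₁/k₂)·C_R^2 ⇒ C_R = (S·k₂/k₁)^(0.5).
= (6.79×0.144/4.09)^(0.5) = (0.2391)^(0.5) = 0.489 mol·L⁻¹.

0.489 mol·L⁻¹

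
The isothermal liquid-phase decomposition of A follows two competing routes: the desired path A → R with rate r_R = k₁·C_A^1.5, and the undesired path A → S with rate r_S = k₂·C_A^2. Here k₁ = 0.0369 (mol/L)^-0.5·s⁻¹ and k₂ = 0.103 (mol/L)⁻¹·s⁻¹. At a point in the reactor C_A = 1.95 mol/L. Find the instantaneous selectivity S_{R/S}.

0.257

S_{R/S} = r_R/r_S = (k₁·C_A^1.5)/(k₂·C_A^2) = (k₁/k₂)·C_A^-0.5.
= (0.0369×1.950^1.5) / (0.103×1.950^2) = 0.1005/0.3917 = 0.257.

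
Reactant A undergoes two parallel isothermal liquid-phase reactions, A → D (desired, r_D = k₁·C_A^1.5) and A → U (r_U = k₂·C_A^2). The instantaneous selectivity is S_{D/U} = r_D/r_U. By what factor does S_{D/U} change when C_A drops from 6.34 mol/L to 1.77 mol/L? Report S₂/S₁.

1.89

S_{D/U} = (k₁/k₂)·C_A^-0.5, so S₂/S₁ = (C_{A,2}/C_{A,1})^-0.5.
= (1.77/6.34)^(-0.5) = (0.2792)^(-0.5) = 1.89.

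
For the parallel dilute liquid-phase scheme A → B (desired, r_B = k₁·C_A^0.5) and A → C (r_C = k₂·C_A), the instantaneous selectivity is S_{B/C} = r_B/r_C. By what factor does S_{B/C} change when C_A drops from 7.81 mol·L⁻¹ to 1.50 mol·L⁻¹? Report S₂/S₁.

S_{B/C} = (k₁/k₂)·C_A^-0.5, so S₂/S₁ = (C_{A,2}/C_{A,1})^-0.5.
= (1.50/7.81)^(-0.5) = (0.1921)^(-0.5) = 2.28.
Selectivity toward B rises as C_A falls — low-concentration operation is favoured.

2.28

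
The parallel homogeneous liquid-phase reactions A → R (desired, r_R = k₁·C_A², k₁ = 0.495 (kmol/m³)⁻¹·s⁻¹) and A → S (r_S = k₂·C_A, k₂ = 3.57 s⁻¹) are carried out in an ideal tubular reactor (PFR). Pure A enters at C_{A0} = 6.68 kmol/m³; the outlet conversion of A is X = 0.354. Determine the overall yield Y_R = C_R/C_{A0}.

C_A = C_{A0}(1−X) = 4.315 kmol/m³.
Along a PFR/batch, dC_S/dC_A = −r_S/(r_R+r_S) = −k₂/(k₂+k₁·C_A).
Integrating from C_{A0} to C_A: C_S = (3.57/0.495)·ln[(3.57+0.495·6.68)/(3.57+0.495·4.32)] = 7.212·ln(6.877/5.706) = 1.346 kmol/m³.
Then C_R = (C_{A0}−C_A) − C_S = 2.365 − 1.346 = 1.019 kmol/m³.
Y_R = C_R/C_{A0} = 1.019/6.68 = 0.153.

0.153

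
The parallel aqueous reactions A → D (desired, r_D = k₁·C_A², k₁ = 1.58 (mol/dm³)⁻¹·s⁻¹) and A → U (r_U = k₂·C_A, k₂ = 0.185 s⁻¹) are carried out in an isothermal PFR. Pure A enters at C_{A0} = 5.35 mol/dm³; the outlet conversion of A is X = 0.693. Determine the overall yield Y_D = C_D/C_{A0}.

0.668

C_A = C_{A0}(1−X) = 1.642 mol/dm³.
Along a PFR/batch, dC_U/dC_A = −r_U/(r_D+r_U) = −k₂/(k₂+k₁·C_A).
Integrating from C_{A0} to C_A: C_U = (0.185/1.58)·ln[(0.185+1.58·5.35)/(0.185+1.58·1.64)] = 0.1171·ln(8.638/2.780) = 0.1327 mol/dm³.
Then C_D = (C_{A0}−C_A) − C_U = 3.708 − 0.1327 = 3.575 mol/dm³.
Y_D = C_D/C_{A0} = 3.575/5.35 = 0.668.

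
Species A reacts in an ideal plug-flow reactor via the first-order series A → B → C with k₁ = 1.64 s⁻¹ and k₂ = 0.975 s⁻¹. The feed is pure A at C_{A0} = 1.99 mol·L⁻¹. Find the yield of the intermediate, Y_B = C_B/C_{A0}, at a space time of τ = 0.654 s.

Solving the coupled first-order balances gives C_B(τ) = [k₁/(k₂−k₁)]·C_{A0}·(e^(−k₁τ) − e^(−k₂τ)).
e^(−k₁τ) = e^(−1.64×0.654) = e^(−1.073) = 0.3421; e^(−k₂τ) = e^(−0.6377) = 0.5285.
C_B = 1.64×1.99/(0.975−1.64) × (0.3421−0.5285) = (-4.908)×(-0.1864) = 0.9148 mol·L⁻¹.
Y_B = C_B/C_{A0} = 0.9148/1.99 = 0.460.

0.460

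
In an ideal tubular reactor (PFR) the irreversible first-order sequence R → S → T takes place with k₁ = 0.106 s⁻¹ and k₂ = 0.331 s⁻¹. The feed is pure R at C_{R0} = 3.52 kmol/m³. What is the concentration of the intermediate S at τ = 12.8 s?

0.403 kmol/m³

For first-order series with pure R initially, C_S(τ) = k₁C_{R0}/(k₂−k₁)·(e^(−k₁τ) − e^(−k₂τ)).
e^(−k₁τ) = e^(−0.106×12.8) = e^(−1.357) = 0.2575; e^(−k₂τ) = e^(−4.237) = 0.01445.
C_S = 0.106×3.52/(0.331−0.106) × (0.2575−0.01445) = 1.658×0.2430 = 0.4030 kmol/m³.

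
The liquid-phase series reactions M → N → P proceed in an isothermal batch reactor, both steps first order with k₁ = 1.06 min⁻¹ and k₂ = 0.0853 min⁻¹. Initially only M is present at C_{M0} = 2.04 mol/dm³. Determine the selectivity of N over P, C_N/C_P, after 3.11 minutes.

4.69

The intermediate concentration in a first-order A→B→C sequence is C_N = k₁C_{M0}(e^(−k₁t) − e^(−k₂t))/(k₂−k₁).
e^(−k₁t) = e^(−1.06×3.11) = e^(−3.297) = 0.03701; e^(−k₂t) = e^(−0.2653) = 0.7670.
C_N = 1.06×2.04/(0.0853−1.06) × (0.03701−0.7670) = (-2.219)×(-0.7300) = 1.619 mol/dm³.
C_M = C_{M0}e^(−k₁t) = 0.07550 mol/dm³, so C_P = C_{M0}−C_M−C_N = 0.3450 mol/dm³; C_N/C_P = 4.69.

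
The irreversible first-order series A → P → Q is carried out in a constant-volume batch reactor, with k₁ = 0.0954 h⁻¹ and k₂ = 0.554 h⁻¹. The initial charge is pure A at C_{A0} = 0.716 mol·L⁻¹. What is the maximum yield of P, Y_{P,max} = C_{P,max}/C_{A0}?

0.119

At the optimum, C_{P,max}/C_{A0} = (k₁/k₂)^[k₂/(k₂−k₁)].
= (0.0954/0.554)^(0.554/(0.554−0.0954)) = (0.1722)^(1.208) = 0.1194.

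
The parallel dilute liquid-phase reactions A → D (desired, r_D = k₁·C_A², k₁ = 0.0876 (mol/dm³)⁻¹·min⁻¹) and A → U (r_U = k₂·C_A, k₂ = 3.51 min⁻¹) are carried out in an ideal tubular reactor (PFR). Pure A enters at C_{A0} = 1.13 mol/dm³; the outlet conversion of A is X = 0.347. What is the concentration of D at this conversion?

C_A = C_{A0}(1−X) = 0.7379 mol/dm³.
Along a PFR/batch, dC_U/dC_A = −r_U/(r_D+r_U) = −k₂/(k₂+k₁·C_A).
Integrating from C_{A0} to C_A: C_U = (3.51/0.0876)·ln[(3.51+0.0876·1.13)/(3.51+0.0876·0.738)] = 40.07·ln(3.609/3.575) = 0.3832 mol/dm³.
Then C_D = (C_{A0}−C_A) − C_U = 0.3921 − 0.3832 = 0.008928 mol/dm³.

0.00893 mol/dm³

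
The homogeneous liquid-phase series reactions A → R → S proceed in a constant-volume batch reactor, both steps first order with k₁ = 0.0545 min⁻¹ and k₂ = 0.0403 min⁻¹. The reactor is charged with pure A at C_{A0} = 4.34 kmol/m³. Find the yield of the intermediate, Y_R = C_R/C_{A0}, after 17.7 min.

Solving the coupled first-order balances gives C_R(t) = [k₁/(k₂−k₁)]·C_{A0}·(e^(−k₁t) − e^(−k₂t)).
e^(−k₁t) = e^(−0.0545×17.7) = e^(−0.9647) = 0.3811; e^(−k₂t) = e^(−0.7133) = 0.4900.
C_R = 0.0545×4.34/(0.0403−0.0545) × (0.3811−0.4900) = (-16.66)×(-0.1089) = 1.814 kmol/m³.
Y_R = C_R/C_{A0} = 1.814/4.34 = 0.418.

0.418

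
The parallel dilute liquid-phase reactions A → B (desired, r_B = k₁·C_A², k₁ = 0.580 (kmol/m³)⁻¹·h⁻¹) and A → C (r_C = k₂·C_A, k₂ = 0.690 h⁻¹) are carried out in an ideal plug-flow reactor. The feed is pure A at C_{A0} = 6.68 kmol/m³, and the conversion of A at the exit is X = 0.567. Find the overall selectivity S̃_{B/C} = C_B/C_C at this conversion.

C_A = C_{A0}(1−X) = 2.892 kmol/m³.
Along a PFR/batch, dC_C/dC_A = −r_C/(r_B+r_C) = −k₂/(k₂+k₁·C_A).
Integrating from C_{A0} to C_A: C_C = (0.690/0.580)·ln[(0.690+0.580·6.68)/(0.690+0.580·2.89)] = 1.190·ln(4.564/2.368) = 0.7809 kmol/m³.
Then C_B = (C_{A0}−C_A) − C_C = 3.788 − 0.7809 = 3.007 kmol/m³.
S̃_{B/C} = C_B/C_C = 3.007/0.7809 = 3.85.

3.85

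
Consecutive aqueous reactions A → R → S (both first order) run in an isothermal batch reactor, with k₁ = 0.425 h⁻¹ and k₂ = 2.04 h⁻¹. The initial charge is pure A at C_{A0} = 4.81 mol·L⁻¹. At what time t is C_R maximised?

0.971 h

The intermediate peaks when r₁ = r₂, i.e. k₁e^(−k₁t) = k₂e^(−k₂t), giving t_opt = ln(k₂/k₁)/(k₂−k₁).
= ln(2.04/0.425)/(2.04−0.425) = ln(4.800)/1.615 = 1.569/1.615 = 0.971 h.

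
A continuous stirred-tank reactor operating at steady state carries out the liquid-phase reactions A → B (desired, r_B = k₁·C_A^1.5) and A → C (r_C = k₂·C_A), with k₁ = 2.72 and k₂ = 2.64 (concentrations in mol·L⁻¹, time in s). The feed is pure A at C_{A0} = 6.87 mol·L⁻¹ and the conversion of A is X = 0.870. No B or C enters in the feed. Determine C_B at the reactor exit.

2.95 mol·L⁻¹

Exit C_A = C_{A0}(1−X) = 6.87×0.130 = 0.8931 mol·L⁻¹.
A CSTR operates uniformly at the exit composition, giving r_B = 2.296 and r_C = 2.358 (each k·C_A^n at C_A = 0.8931).
Fraction of consumed A going to B: r_B/(r_B+r_C) = 0.4933.
C_B = 0.4933·C_{A0}·X = 0.4933×6.87×0.870 = 2.95 mol·L⁻¹.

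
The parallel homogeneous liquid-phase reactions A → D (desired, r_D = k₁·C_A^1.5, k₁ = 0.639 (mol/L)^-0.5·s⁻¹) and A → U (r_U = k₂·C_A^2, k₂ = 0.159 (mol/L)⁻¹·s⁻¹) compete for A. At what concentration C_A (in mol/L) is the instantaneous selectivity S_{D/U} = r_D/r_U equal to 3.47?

S_{D/U} = (k₁/k₂)·C_A^-0.5 ⇒ C_A = (S·k₂/k₁)^(-2).
= (3.47×0.159/0.639)^(-2) = (0.8634)^(-2) = 1.34 mol/L.

1.34 mol/L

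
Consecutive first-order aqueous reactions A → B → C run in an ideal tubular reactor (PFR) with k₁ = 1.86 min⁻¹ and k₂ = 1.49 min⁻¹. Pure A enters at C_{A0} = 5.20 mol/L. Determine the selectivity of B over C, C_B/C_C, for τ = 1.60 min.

Solving the coupled first-order balances gives C_B(τ) = [k₁/(k₂−k₁)]·C_{A0}·(e^(−k₁τ) − e^(−k₂τ)).
e^(−k₁τ) = e^(−1.86×1.60) = e^(−2.976) = 0.05100; e^(−k₂τ) = e^(−2.384) = 0.09218.
C_B = 1.86×5.20/(1.49−1.86) × (0.05100−0.09218) = (-26.14)×(-0.04118) = 1.077 mol/L.
C_A = C_{A0}e^(−k₁τ) = 0.2652 mol/L, so C_C = C_{A0}−C_A−C_B = 3.858 mol/L; C_B/C_C = 0.279.

0.279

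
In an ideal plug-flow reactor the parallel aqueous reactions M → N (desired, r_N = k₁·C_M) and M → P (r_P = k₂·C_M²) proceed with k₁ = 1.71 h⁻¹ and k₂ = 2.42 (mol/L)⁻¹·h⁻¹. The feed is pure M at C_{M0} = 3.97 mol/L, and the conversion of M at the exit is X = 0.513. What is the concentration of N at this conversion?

0.404 mol/L

C_M = C_{M0}(1−X) = 1.933 mol/L.
Along a PFR/batch, dC_N/dC_M = −r_N/(r_N+r_P) = −k₁/(k₁+k₂·C_M).
Integrating from C_{M0} to C_M: C_N = (1.71/2.42)·ln[(1.71+2.42·3.97)/(1.71+2.42·1.93)] = 0.7066·ln(11.32/6.389) = 0.4040 mol/L.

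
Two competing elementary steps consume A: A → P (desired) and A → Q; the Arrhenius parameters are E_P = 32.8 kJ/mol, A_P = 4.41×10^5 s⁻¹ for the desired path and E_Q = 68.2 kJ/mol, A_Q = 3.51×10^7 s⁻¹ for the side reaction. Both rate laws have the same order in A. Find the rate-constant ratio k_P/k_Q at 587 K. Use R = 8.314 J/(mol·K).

With equal orders, S_{P/Q} = k_P/k_Q = (A_P/A_Q)·exp[(E_Q−E_P)/(RT)].
(E_Q−E_P)/(RT) = (68.2−32.8)×10³/(8.314×587) = 35400/4880 = 7.254.
k_P/k_Q = (4.41×10^5/3.51×10^7)·exp(7.254) = 0.01256 × 1413 = 17.8.
Since E_P < E_Q, lowering the temperature improves selectivity toward P.

17.8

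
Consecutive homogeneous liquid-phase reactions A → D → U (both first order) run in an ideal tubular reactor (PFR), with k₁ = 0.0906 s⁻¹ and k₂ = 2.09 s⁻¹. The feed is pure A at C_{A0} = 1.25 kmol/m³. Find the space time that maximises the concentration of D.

For first-order series the maximum of C_D occurs at τ_opt = ln(k₂/k₁)/(k₂−k₁).
= ln(2.09/0.0906)/(2.09−0.0906) = ln(23.07)/1.999 = 3.138/1.999 = 1.57 s.

1.57 s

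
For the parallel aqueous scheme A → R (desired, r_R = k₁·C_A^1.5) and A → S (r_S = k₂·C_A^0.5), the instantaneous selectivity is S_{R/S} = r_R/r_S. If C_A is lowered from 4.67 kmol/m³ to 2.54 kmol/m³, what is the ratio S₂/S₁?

S_{R/S} = (k₁/k₂)·C_A, so S₂/S₁ = (C_{A,2}/C_{A,1}).
= 2.54/4.67 = 0.544.

0.544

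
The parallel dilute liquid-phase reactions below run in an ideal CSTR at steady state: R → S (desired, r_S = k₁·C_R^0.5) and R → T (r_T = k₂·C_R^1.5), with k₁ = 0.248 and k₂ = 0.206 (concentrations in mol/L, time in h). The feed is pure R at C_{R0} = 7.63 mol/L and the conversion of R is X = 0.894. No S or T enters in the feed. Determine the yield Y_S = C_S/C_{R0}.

0.535

Exit C_R = C_{R0}(1−X) = 7.63×0.106 = 0.8088 mol/L.
Rates in a CSTR are evaluated at the outlet concentration: r_S = 0.248×0.8088^0.5 = 0.2230, r_T = 0.206×0.8088^1.5 = 0.1498.
Fraction of consumed R going to S: r_S/(r_S+r_T) = 0.5982.
C_S = 0.5982·C_{R0}·X = 0.5982×7.63×0.894 = 4.08 mol/L; Y_S = C_S/C_{R0} = 0.535.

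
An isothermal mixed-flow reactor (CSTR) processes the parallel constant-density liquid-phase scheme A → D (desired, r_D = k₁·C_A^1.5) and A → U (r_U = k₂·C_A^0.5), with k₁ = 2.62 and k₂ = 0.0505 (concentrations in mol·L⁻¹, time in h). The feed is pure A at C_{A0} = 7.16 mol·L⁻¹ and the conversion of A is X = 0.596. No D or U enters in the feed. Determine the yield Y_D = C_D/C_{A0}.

Exit C_A = C_{A0}(1−X) = 7.16×0.404 = 2.893 mol·L⁻¹.
Rates in a CSTR are evaluated at the outlet concentration: r_D = 2.62×2.893^1.5 = 12.89, r_U = 0.0505×2.893^0.5 = 0.08589.
Fraction of consumed A going to D: r_D/(r_D+r_U) = 0.9934.
C_D = 0.9934·C_{A0}·X = 0.9934×7.16×0.596 = 4.24 mol·L⁻¹; Y_D = C_D/C_{A0} = 0.592.

0.592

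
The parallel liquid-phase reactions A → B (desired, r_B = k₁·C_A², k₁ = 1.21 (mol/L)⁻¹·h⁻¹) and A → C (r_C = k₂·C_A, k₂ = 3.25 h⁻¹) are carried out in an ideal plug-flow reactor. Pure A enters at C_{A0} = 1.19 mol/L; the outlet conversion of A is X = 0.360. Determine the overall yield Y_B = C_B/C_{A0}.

0.0956

C_A = C_{A0}(1−X) = 0.7616 mol/L.
Along a PFR/batch, dC_C/dC_A = −r_C/(r_B+r_C) = −k₂/(k₂+k₁·C_A).
Integrating from C_{A0} to C_A: C_C = (3.25/1.21)·ln[(3.25+1.21·1.19)/(3.25+1.21·0.762)] = 2.686·ln(4.690/4.172) = 0.3146 mol/L.
Then C_B = (C_{A0}−C_A) − C_C = 0.4284 − 0.3146 = 0.1138 mol/L.
Y_B = C_B/C_{A0} = 0.1138/1.19 = 0.0956.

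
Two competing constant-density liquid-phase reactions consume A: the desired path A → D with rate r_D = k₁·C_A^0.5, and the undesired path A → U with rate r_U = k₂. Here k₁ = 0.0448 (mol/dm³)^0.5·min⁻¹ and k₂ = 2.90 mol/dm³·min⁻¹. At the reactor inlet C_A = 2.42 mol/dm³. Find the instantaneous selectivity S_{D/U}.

S_{D/U} = r_D/r_U = (k₁·C_A^0.5)/(k₂) = (k₁/k₂)·C_A^0.5.
= (0.0448×2.420^0.5) / (2.90) = 0.06969/2.900 = 0.0240.

0.0240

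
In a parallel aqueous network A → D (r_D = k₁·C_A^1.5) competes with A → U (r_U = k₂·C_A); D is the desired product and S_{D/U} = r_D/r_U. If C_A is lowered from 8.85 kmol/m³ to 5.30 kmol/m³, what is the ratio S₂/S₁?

0.774

S_{D/U} = (k₁/k₂)·C_A^0.5, so S₂/S₁ = (C_{A,2}/C_{A,1})^0.5.
= (5.30/8.85)^0.5 = (0.5989)^0.5 = 0.774.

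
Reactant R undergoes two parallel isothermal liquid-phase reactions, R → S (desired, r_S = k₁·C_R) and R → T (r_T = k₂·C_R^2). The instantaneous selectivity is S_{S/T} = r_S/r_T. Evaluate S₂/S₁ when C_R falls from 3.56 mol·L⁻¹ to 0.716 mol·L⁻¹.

4.97

S_{S/T} = (k₁/k₂)·C_R⁻¹, so S₂/S₁ = (C_{R,2}/C_{R,1})⁻¹.
= 3.56/0.716 = 4.97.
Selectivity toward S rises as C_R falls — low-concentration operation is favoured.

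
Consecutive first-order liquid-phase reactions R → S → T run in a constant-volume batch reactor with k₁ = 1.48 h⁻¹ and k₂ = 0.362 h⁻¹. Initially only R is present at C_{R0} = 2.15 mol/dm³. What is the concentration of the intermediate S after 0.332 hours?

0.783 mol/dm³

The intermediate concentration in a first-order A→B→C sequence is C_S = k₁C_{R0}(e^(−k₁t) − e^(−k₂t))/(k₂−k₁).
e^(−k₁t) = e^(−1.48×0.332) = e^(−0.4914) = 0.6118; e^(−k₂t) = e^(−0.1202) = 0.8868.
C_S = 1.48×2.15/(0.362−1.48) × (0.6118−0.8868) = (-2.846)×(-0.2750) = 0.7826 mol/dm³.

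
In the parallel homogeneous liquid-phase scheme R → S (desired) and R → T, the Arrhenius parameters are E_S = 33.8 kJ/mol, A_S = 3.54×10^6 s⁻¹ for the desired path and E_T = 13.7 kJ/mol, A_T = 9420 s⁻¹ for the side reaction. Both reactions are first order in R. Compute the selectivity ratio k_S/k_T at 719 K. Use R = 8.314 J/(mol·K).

13.0

Since both paths have the same order in R, the concentration cancels and S_{S/T} = k_S/k_T = (A_S/A_T)·exp[(E_T−E_S)/(RT)].
(E_T−E_S)/(RT) = (13.7−33.8)×10³/(8.314×719) = -20100/5978 = -3.362.
k_S/k_T = (3.54×10^6/9420)·exp(-3.362) = 375.8 × 0.03465 = 13.0.
Since E_S > E_T, raising the temperature improves selectivity toward S.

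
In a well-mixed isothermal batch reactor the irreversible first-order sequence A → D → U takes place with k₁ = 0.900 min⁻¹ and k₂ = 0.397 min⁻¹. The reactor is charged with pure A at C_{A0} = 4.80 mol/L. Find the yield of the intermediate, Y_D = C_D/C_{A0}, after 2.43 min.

Solving the coupled first-order balances gives C_D(t) = [k₁/(k₂−k₁)]·C_{A0}·(e^(−k₁t) − e^(−k₂t)).
e^(−k₁t) = e^(−0.900×2.43) = e^(−2.187) = 0.1123; e^(−k₂t) = e^(−0.9647) = 0.3811.
C_D = 0.900×4.80/(0.397−0.900) × (0.1123−0.3811) = (-8.588)×(-0.2688) = 2.309 mol/L.
Y_D = C_D/C_{A0} = 2.309/4.80 = 0.481.

0.481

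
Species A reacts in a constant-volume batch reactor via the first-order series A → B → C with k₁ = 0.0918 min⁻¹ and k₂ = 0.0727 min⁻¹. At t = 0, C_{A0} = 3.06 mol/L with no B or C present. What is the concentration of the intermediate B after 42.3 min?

0.376 mol/L

For first-order series with pure A initially, C_B(t) = k₁C_{A0}/(k₂−k₁)·(e^(−k₁t) − e^(−k₂t)).
e^(−k₁t) = e^(−0.0918×42.3) = e^(−3.883) = 0.02059; e^(−k₂t) = e^(−3.075) = 0.04618.
C_B = 0.0918×3.06/(0.0727−0.0918) × (0.02059−0.04618) = (-14.71)×(-0.02559) = 0.3764 mol/L.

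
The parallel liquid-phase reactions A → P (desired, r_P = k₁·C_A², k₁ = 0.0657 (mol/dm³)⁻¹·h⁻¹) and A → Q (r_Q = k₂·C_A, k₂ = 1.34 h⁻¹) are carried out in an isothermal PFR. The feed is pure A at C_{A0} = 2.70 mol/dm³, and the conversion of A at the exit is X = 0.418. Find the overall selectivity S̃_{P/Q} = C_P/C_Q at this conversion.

C_A = C_{A0}(1−X) = 1.571 mol/dm³.
Along a PFR/batch, dC_Q/dC_A = −r_Q/(r_P+r_Q) = −k₂/(k₂+k₁·C_A).
Integrating from C_{A0} to C_A: C_Q = (1.34/0.0657)·ln[(1.34+0.0657·2.70)/(1.34+0.0657·1.57)] = 20.40·ln(1.517/1.443) = 1.022 mol/dm³.
Then C_P = (C_{A0}−C_A) − C_Q = 1.129 − 1.022 = 0.1068 mol/dm³.
S̃_{P/Q} = C_P/C_Q = 0.1068/1.022 = 0.104.

0.104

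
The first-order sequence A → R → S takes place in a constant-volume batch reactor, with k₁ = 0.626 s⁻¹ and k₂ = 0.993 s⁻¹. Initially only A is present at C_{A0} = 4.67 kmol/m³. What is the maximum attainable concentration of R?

For a first-order series the maximum intermediate yield is C_{R,max}/C_{A0} = (k₁/k₂)^[k₂/(k₂−k₁)].
= (0.626/0.993)^(0.993/(0.993−0.626)) = (0.6304)^(2.706) = 0.2870.
C_{R,max} = 0.2870×4.67 = 1.34 kmol/m³.

1.34 kmol/m³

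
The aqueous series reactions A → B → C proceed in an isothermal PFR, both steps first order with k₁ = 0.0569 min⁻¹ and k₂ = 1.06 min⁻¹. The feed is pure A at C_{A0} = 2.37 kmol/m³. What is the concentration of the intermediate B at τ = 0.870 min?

The intermediate concentration in a first-order A→B→C sequence is C_B = k₁C_{A0}(e^(−k₁τ) − e^(−k₂τ))/(k₂−k₁).
e^(−k₁τ) = e^(−0.0569×0.870) = e^(−0.04950) = 0.9517; e^(−k₂τ) = e^(−0.9222) = 0.3976.
C_B = 0.0569×2.37/(1.06−0.0569) × (0.9517−0.3976) = 0.1344×0.5541 = 0.07449 kmol/m³.

0.0745 kmol/m³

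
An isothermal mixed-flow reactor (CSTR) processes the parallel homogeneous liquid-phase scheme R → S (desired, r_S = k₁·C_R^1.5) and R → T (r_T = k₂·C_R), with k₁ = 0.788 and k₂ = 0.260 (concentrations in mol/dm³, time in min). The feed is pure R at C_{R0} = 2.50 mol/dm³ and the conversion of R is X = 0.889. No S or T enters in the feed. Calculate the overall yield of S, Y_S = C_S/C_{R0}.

0.547

Exit C_R = C_{R0}(1−X) = 2.50×0.111 = 0.2775 mol/dm³.
Rates in a CSTR are evaluated at the outlet concentration: r_S = 0.788×0.2775^1.5 = 0.1152, r_T = 0.260×0.2775 = 0.07215.
Fraction of consumed R going to S: r_S/(r_S+r_T) = 0.6149.
C_S = 0.6149·C_{R0}·X = 0.6149×2.50×0.889 = 1.37 mol/dm³; Y_S = C_S/C_{R0} = 0.547.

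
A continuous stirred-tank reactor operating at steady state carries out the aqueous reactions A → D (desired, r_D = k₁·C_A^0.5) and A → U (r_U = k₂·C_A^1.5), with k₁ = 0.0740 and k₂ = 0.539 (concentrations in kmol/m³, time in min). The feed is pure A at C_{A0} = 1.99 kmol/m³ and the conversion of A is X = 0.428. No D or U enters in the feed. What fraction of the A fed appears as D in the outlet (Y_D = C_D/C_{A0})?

Exit C_A = C_{A0}(1−X) = 1.99×0.572 = 1.138 kmol/m³.
A CSTR operates uniformly at the exit composition, giving r_D = 0.07895 and r_U = 0.6546 (each k·C_A^n at C_A = 1.138).
Fraction of consumed A going to D: r_D/(r_D+r_U) = 0.1076.
C_D = 0.1076·C_{A0}·X = 0.1076×1.99×0.428 = 0.0917 kmol/m³; Y_D = C_D/C_{A0} = 0.0461.

0.0461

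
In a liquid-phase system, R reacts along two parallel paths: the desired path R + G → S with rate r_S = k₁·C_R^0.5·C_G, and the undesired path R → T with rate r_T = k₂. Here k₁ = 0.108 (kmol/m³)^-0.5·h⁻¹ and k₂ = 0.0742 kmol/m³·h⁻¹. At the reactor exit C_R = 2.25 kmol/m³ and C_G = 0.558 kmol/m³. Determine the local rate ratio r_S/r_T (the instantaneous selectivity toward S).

1.22

S_{S/T} = r_S/r_T = (k₁·C_R^0.5·C_G)/(k₂) = (k₁/k₂)·C_R^0.5·C_G.
= (0.108×2.250^0.5×0.5580) / (0.0742) = 0.09040/0.07420 = 1.22.
Since the desired path is higher order in R, keeping C_R high (PFR or concentrated feed) favours S.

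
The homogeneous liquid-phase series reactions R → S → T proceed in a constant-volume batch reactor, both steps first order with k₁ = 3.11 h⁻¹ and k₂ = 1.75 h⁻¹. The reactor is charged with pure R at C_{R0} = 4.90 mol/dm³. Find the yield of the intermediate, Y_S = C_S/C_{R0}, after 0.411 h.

0.477

Solving the coupled first-order balances gives C_S(t) = [k₁/(k₂−k₁)]·C_{R0}·(e^(−k₁t) − e^(−k₂t)).
e^(−k₁t) = e^(−3.11×0.411) = e^(−1.278) = 0.2785; e^(−k₂t) = e^(−0.7192) = 0.4871.
C_S = 3.11×4.90/(1.75−3.11) × (0.2785−0.4871) = (-11.21)×(-0.2086) = 2.337 mol/dm³.
Y_S = C_S/C_{R0} = 2.337/4.90 = 0.477.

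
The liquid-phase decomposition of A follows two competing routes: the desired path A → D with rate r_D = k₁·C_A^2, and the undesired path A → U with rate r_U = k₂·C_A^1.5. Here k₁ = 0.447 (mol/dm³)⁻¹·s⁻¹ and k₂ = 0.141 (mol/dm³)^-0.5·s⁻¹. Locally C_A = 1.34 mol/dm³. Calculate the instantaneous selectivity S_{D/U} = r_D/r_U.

3.67

S_{D/U} = r_D/r_U = (k₁·C_A^2)/(k₂·C_A^1.5) = (k₁/k₂)·C_A^0.5.
= (0.447×1.340^2) / (0.141×1.340^1.5) = 0.8026/0.2187 = 3.67.
Since the desired path is higher order in A, keeping C_A high (PFR or concentrated feed) favours D.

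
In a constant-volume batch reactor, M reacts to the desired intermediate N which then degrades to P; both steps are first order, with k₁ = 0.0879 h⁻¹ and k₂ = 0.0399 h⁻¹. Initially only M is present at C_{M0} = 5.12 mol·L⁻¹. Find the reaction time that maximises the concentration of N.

16.5 h

Setting dC_N/dt = 0 gives t_opt = ln(k₂/k₁)/(k₂−k₁).
= ln(0.0399/0.0879)/(0.0399−0.0879) = ln(0.4539)/-0.04800 = -0.7898/-0.04800 = 16.5 h.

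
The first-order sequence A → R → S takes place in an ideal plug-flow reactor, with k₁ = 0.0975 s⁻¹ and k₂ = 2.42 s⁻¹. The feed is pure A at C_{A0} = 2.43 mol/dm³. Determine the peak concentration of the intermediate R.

0.0856 mol/dm³

Evaluating C_R at τ_opt = ln(k₂/k₁)/(k₂−k₁) gives C_{R,max}/C_{A0} = (k₁/k₂)^[k₂/(k₂−k₁)].
= (0.0975/2.42)^(2.42/(2.42−0.0975)) = (0.04029)^(1.042) = 0.03521.
C_{R,max} = 0.03521×2.43 = 0.0856 mol/dm³.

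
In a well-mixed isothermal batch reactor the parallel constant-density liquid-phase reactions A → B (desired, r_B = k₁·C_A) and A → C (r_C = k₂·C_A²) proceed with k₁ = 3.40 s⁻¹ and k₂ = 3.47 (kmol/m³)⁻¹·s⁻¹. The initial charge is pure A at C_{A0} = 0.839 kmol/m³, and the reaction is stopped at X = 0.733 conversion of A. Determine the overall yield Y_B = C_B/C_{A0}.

0.482

C_A = C_{A0}(1−X) = 0.2240 kmol/m³.
Along a PFR/batch, dC_B/dC_A = −r_B/(r_B+r_C) = −k₁/(k₁+k₂·C_A).
Integrating from C_{A0} to C_A: C_B = (3.40/3.47)·ln[(3.40+3.47·0.839)/(3.40+3.47·0.224)] = 0.9798·ln(6.311/4.177) = 0.4044 kmol/m³.
Y_B = C_B/C_{A0} = 0.4044/0.839 = 0.482.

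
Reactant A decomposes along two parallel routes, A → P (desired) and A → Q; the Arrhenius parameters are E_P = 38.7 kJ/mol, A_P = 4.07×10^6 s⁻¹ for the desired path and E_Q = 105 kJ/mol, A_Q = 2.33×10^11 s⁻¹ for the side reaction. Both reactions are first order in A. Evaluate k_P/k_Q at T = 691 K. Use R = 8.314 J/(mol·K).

k_P/k_Q = (A_P/A_Q)·exp[−(E_P−E_Q)/(RT)] = (A_P/A_Q)·exp[(E_Q−E_P)/(RT)].
(E_Q−E_P)/(RT) = (105−38.7)×10³/(8.314×691) = 66300/5745 = 11.54.
k_P/k_Q = (4.07×10^6/2.33×10^11)·exp(11.54) = 1.747×10^-5 × 1.028×10^5 = 1.80.
Since E_P < E_Q, lowering the temperature improves selectivity toward P.

1.80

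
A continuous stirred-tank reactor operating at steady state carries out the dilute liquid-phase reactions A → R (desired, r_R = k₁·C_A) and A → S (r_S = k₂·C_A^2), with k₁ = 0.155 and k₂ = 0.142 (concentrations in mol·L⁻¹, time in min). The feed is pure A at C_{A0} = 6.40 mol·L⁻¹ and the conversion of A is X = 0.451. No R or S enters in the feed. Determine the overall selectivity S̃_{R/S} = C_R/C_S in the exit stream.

0.311

Exit C_A = C_{A0}(1−X) = 6.40×0.549 = 3.514 mol·L⁻¹.
A CSTR operates uniformly at the exit composition, giving r_R = 0.5446 and r_S = 1.753 (each k·C_A^n at C_A = 3.514).
Overall selectivity = C_R/C_S = r_Rτ/(r_Sτ) = r_R/r_S = 0.311.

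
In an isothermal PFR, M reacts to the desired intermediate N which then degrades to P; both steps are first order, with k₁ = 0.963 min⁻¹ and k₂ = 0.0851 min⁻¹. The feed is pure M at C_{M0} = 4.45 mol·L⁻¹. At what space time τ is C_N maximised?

The intermediate peaks when r₁ = r₂, i.e. k₁e^(−k₁τ) = k₂e^(−k₂τ), giving τ_opt = ln(k₂/k₁)/(k₂−k₁).
= ln(0.0851/0.963)/(0.0851−0.963) = ln(0.08837)/-0.8779 = -2.426/-0.8779 = 2.76 min.

2.76 min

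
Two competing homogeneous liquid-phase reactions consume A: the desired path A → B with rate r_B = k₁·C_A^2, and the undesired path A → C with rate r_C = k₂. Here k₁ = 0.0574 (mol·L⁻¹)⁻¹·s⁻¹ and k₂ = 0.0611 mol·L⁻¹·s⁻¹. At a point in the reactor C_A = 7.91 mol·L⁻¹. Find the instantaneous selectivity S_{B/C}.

S_{B/C} = r_B/r_C = (k₁·C_A^2)/(k₂) = (k₁/k₂)·C_A^2.
= (0.0574×7.910^2) / (0.0611) = 3.591/0.06110 = 58.8.
Since the desired path is higher order in A, keeping C_A high (PFR or concentrated feed) favours B.

58.8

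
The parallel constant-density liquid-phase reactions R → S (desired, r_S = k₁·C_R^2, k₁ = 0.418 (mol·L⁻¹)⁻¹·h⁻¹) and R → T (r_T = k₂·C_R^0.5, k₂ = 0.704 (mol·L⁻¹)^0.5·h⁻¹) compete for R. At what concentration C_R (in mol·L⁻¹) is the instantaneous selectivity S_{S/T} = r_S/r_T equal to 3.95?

3.54 mol·L⁻¹

S_{S/T} = (k₁/k₂)·C_R^1.5 ⇒ C_R = (S·k₂/k₁)^(1/1.5).
= (3.95×0.704/0.418)^(0.6667) = (6.653)^(0.6667) = 3.54 mol·L⁻¹.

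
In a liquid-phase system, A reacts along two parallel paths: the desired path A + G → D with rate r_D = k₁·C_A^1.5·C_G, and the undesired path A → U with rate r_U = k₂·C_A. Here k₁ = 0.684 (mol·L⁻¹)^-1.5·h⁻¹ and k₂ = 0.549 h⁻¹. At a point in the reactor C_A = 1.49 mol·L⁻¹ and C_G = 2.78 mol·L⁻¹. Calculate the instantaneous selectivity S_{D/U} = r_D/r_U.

4.23

S_{D/U} = r_D/r_U = (k₁·C_A^1.5·C_G)/(k₂·C_A) = (k₁/k₂)·C_A^0.5·C_G.
= (0.684×1.490^1.5×2.780) / (0.549×1.490) = 3.458/0.8180 = 4.23.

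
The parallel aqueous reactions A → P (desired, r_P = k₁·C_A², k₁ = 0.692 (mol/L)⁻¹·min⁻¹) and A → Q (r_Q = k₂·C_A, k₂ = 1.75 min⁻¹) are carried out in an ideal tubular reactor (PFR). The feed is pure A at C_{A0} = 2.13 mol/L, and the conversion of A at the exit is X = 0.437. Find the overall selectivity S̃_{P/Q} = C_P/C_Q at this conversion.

C_A = C_{A0}(1−X) = 1.199 mol/L.
Along a PFR/batch, dC_Q/dC_A = −r_Q/(r_P+r_Q) = −k₂/(k₂+k₁·C_A).
Integrating from C_{A0} to C_A: C_Q = (1.75/0.692)·ln[(1.75+0.692·2.13)/(1.75+0.692·1.20)] = 2.529·ln(3.224/2.580) = 0.5636 mol/L.
Then C_P = (C_{A0}−C_A) − C_Q = 0.9308 − 0.5636 = 0.3672 mol/L.
S̃_{P/Q} = C_P/C_Q = 0.3672/0.5636 = 0.651.

0.651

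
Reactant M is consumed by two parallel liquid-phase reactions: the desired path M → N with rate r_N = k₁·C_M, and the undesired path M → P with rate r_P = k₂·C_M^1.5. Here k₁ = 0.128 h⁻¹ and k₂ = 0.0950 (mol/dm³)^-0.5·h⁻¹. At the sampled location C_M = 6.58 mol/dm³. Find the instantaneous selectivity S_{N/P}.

S_{N/P} = r_N/r_P = (k₁·C_M)/(k₂·C_M^1.5) = (k₁/k₂)·C_M^-0.5.
= (0.128×6.580) / (0.0950×6.580^1.5) = 0.8422/1.603 = 0.525.
The undesired path is higher order in M, so low C_M (CSTR or dilute feed) favours N.

0.525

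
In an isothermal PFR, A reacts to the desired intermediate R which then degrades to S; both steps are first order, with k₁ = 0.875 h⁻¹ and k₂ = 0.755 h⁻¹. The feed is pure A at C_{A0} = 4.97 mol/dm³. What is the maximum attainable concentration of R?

1.96 mol/dm³

Evaluating C_R at τ_opt = ln(k₂/k₁)/(k₂−k₁) gives C_{R,max}/C_{A0} = (k₁/k₂)^[k₂/(k₂−k₁)].
= (0.875/0.755)^(0.755/(0.755−0.875)) = (1.159)^(-6.292) = 0.3953.
C_{R,max} = 0.3953×4.97 = 1.96 mol/dm³.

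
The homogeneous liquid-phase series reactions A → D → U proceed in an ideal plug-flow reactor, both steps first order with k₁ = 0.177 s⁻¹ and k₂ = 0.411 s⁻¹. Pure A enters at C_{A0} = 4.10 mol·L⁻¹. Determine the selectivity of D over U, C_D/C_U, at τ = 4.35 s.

Solving the coupled first-order balances gives C_D(τ) = [k₁/(k₂−k₁)]·C_{A0}·(e^(−k₁τ) − e^(−k₂τ)).
e^(−k₁τ) = e^(−0.177×4.35) = e^(−0.7699) = 0.4630; e^(−k₂τ) = e^(−1.788) = 0.1673.
C_D = 0.177×4.10/(0.411−0.177) × (0.4630−0.1673) = 3.101×0.2957 = 0.9171 mol·L⁻¹.
C_A = C_{A0}e^(−k₁τ) = 1.898 mol·L⁻¹, so C_U = C_{A0}−C_A−C_D = 1.284 mol·L⁻¹; C_D/C_U = 0.714.

0.714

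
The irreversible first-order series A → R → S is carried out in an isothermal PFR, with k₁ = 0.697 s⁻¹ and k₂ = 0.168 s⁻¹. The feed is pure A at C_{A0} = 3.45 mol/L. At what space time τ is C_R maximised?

For first-order series the maximum of C_R occurs at τ_opt = ln(k₂/k₁)/(k₂−k₁).
= ln(0.168/0.697)/(0.168−0.697) = ln(0.2410)/-0.5290 = -1.423/-0.5290 = 2.69 s.

2.69 s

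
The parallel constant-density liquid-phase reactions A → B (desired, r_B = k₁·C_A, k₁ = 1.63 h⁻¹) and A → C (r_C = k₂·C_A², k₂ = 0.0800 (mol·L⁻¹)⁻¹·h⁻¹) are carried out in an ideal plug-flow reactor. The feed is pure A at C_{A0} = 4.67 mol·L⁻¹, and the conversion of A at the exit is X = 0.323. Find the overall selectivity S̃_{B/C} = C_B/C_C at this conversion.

C_A = C_{A0}(1−X) = 3.162 mol·L⁻¹.
Along a PFR/batch, dC_B/dC_A = −r_B/(r_B+r_C) = −k₁/(k₁+k₂·C_A).
Integrating from C_{A0} to C_A: C_B = (1.63/0.0800)·ln[(1.63+0.0800·4.67)/(1.63+0.0800·3.16)] = 20.38·ln(2.004/1.883) = 1.266 mol·L⁻¹.
C_C = (C_{A0}−C_A)−C_B = 0.2428 mol·L⁻¹; S̃_{B/C} = 1.266/0.2428 = 5.21.

5.21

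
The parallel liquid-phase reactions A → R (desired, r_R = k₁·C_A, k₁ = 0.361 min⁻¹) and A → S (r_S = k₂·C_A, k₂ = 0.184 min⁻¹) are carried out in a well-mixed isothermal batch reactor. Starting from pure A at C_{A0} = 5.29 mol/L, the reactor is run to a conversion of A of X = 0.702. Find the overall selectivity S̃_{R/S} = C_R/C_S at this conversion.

1.96

C_A = C_{A0}(1−X) = 1.576 mol/L.
Both paths are first order in A, so the instantaneous fraction to R is constant: dC_R/d(−C_A) = k₁/(k₁+k₂) = 0.6624.
C_R = 0.6624·(C_{A0}−C_A) = 0.6624×3.714 = 2.46 mol/L.
C_S = (C_{A0}−C_A)−C_R = 1.254 mol/L; S̃_{R/S} = 2.460/1.254 = 1.96.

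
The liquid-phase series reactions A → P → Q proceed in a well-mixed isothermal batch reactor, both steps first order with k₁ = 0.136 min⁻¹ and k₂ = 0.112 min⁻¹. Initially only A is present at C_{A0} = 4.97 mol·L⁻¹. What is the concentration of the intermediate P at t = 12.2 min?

The intermediate concentration in a first-order A→B→C sequence is C_P = k₁C_{A0}(e^(−k₁t) − e^(−k₂t))/(k₂−k₁).
e^(−k₁t) = e^(−0.136×12.2) = e^(−1.659) = 0.1903; e^(−k₂t) = e^(−1.366) = 0.2550.
C_P = 0.136×4.97/(0.112−0.136) × (0.1903−0.2550) = (-28.16)×(-0.06473) = 1.823 mol·L⁻¹.

1.82 mol·L⁻¹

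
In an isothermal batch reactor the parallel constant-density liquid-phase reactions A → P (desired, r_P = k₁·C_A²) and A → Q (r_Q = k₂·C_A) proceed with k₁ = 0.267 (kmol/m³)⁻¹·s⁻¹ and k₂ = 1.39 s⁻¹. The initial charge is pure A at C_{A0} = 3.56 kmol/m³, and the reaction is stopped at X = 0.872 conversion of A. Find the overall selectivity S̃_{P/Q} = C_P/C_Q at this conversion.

C_A = C_{A0}(1−X) = 0.4557 kmol/m³.
Along a PFR/batch, dC_Q/dC_A = −r_Q/(r_P+r_Q) = −k₂/(k₂+k₁·C_A).
Integrating from C_{A0} to C_A: C_Q = (1.39/0.267)·ln[(1.39+0.267·3.56)/(1.39+0.267·0.456)] = 5.206·ln(2.341/1.512) = 2.276 kmol/m³.
Then C_P = (C_{A0}−C_A) − C_Q = 3.104 − 2.276 = 0.8285 kmol/m³.
S̃_{P/Q} = C_P/C_Q = 0.8285/2.276 = 0.364.

0.364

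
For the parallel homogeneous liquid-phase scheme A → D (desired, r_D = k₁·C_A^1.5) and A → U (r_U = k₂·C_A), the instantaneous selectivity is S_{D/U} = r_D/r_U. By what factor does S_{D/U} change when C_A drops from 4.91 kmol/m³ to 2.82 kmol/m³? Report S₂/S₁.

0.758

S_{D/U} = (k₁/k₂)·C_A^0.5, so S₂/S₁ = (C_{A,2}/C_{A,1})^0.5.
= (2.82/4.91)^0.5 = (0.5743)^0.5 = 0.758.
Selectivity toward D falls as C_A falls — high-concentration operation is favoured.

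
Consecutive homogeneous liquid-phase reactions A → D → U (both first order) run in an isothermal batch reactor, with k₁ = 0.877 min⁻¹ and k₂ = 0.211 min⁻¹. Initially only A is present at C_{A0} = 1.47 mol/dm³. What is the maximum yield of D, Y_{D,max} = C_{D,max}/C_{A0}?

Evaluating C_D at t_opt = ln(k₂/k₁)/(k₂−k₁) gives C_{D,max}/C_{A0} = (k₁/k₂)^[k₂/(k₂−k₁)].
= (0.877/0.211)^(0.211/(0.211−0.877)) = (4.156)^(-0.3168) = 0.6368.

0.637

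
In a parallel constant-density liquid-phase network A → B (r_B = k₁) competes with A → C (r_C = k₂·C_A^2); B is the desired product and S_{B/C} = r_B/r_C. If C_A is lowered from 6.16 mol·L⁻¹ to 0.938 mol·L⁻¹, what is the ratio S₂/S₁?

S_{B/C} = (k₁/k₂)·C_A^-2, so S₂/S₁ = (C_{A,2}/C_{A,1})^-2.
= (0.938/6.16)^(-2) = (0.1523)^(-2) = 43.1.
Selectivity toward B rises as C_A falls — low-concentration operation is favoured.

43.1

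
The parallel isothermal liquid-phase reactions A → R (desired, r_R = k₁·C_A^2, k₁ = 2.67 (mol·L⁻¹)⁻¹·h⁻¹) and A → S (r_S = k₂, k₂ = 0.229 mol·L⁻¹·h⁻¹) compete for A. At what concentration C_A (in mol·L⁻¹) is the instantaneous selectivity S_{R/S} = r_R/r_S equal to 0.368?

0.178 mol·L⁻¹

S_{R/S} = (k₁/k₂)·C_A^2 ⇒ C_A = (S·k₂/k₁)^(0.5).
= (0.368×0.229/2.67)^(0.5) = (0.03156)^(0.5) = 0.178 mol·L⁻¹.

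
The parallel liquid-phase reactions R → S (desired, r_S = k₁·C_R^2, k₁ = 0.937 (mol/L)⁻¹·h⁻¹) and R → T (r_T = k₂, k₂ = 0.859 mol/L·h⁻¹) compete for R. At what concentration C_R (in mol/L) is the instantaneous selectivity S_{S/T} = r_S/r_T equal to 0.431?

S_{S/T} = (k₁/k₂)·C_R^2 ⇒ C_R = (S·k₂/k₁)^(0.5).
= (0.431×0.859/0.937)^(0.5) = (0.3951)^(0.5) = 0.629 mol/L.

0.629 mol/L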